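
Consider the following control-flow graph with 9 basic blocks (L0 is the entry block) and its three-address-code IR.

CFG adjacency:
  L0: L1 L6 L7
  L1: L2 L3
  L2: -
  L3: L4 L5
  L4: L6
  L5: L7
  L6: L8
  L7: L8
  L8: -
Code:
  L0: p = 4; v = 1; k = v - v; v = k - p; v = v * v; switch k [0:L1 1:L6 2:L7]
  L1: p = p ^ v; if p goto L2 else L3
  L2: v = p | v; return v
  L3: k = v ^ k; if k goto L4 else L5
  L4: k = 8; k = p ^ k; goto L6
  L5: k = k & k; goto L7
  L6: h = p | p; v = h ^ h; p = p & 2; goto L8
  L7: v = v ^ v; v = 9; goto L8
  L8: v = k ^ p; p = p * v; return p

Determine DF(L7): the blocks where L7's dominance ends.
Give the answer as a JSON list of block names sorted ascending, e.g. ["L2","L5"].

Answer: ["L8"]

Analysis:
idom tree: L1←L0 L2←L1 L3←L1 L4←L3 L5←L3 L6←L0 L7←L0 L8←L0
Dom at joins:
  L6: preds {L0,L4}: {L0} ∩ {L0,L1,L3,L4} = {L0}; idom=L0
  L7: preds {L0,L5}: {L0} ∩ {L0,L1,L3,L5} = {L0}; idom=L0
  L8: preds {L6,L7}: {L0,L6} ∩ {L0,L7} = {L0}; idom=L0

Frontier:
  L6←L0: walk · to L0
  L6←L4: walk L4→L3→L1 to L0
  L7←L0: walk · to L0
  L7←L5: walk L5→L3→L1 to L0
  L8←L6: walk L6 to L0
  L8←L7: walk L7 to L0
  L0 → ∅
  L1 → {L6,L7}
  L2 → ∅
  L3 → {L6,L7}
  L4 → {L6}
  L5 → {L7}
  L6 → {L8}
  L7 → {L8}
  L8 → ∅

DF(L7) = ["L8"]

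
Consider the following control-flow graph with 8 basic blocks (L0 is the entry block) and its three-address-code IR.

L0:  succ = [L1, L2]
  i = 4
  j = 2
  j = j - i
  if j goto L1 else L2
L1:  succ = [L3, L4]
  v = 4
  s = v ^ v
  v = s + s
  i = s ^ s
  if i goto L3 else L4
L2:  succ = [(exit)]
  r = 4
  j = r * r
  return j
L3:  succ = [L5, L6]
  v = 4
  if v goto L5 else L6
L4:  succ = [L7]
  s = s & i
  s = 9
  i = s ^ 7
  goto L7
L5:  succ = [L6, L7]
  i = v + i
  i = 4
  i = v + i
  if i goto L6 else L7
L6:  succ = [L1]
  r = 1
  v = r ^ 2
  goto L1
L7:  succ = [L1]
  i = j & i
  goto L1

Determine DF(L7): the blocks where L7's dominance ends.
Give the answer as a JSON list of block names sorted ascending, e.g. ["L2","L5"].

idom tree: L1←L0 L2←L0 L3←L1 L4←L1 L5←L3 L6←L3 L7←L1
Dom∩ at merges:
  L1: preds {L0,L6,L7}: {L0} ∩ {L0,L1,L3,L6} ∩ {L0,L1,L7} = {L0}; idom=L0
  L6: preds {L3,L5}: {L0,L1,L3} ∩ {L0,L1,L3,L5} = {L0,L1,L3}; idom=L3
  L7: preds {L4,L5}: {L0,L1,L4} ∩ {L0,L1,L3,L5} = {L0,L1}; idom=L1

Frontier:
  join L1 pred L0: · stop@L0
  join L1 pred L6: L6→L3→L1 stop@L0
  join L1 pred L7: L7→L1 stop@L0
  join L6 pred L3: · stop@L3
  join L6 pred L5: L5 stop@L3
  join L7 pred L4: L4 stop@L1
  join L7 pred L5: L5→L3 stop@L1
  DF(L0)=∅
  DF(L1)={L1}
  DF(L2)=∅
  DF(L3)={L1,L7}
  DF(L4)={L7}
  DF(L5)={L6,L7}
  DF(L6)={L1}
  DF(L7)={L1}

DF(L7) = ["L1"]

Answer: ["L1"]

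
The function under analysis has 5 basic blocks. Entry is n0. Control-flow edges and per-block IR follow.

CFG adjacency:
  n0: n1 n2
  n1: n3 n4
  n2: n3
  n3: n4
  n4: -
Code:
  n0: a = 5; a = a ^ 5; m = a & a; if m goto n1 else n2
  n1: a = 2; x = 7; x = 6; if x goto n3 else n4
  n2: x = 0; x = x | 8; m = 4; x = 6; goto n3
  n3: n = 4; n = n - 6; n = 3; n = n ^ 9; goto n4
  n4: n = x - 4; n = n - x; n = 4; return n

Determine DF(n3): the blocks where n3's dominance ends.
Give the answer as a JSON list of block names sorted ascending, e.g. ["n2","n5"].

Answer: ["n4"]

Working:
idom tree: n1←n0 n2←n0 n3←n0 n4←n0
Join-block Dom:
  n3: preds {n1,n2}: {n0,n1} ∩ {n0,n2} = {n0}; idom=n0
  n4: preds {n1,n3}: {n0,n1} ∩ {n0,n3} = {n0}; idom=n0

DF derivation:
  join n3 pred n1: n1 stop@n0
  join n3 pred n2: n2 stop@n0
  join n4 pred n1: n1 stop@n0
  join n4 pred n3: n3 stop@n0
  n0 → ∅
  n1 → {n3,n4}
  n2 → {n3}
  n3 → {n4}
  n4 → ∅

DF(n3) = ["n4"]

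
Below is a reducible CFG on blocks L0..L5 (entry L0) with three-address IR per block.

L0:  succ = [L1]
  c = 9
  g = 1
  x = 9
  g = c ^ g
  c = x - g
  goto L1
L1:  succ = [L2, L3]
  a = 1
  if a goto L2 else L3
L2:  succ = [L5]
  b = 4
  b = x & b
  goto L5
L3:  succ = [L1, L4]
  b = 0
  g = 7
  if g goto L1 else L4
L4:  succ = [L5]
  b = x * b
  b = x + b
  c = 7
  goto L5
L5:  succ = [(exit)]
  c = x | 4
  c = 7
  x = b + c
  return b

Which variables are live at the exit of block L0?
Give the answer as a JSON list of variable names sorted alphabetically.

def/use:
  L0: def={c,g,x} ue=∅
  L1: def={a} ue=∅
  L2: def={b} ue={x}
  L3: def={b,g} ue=∅
  L4: def={b,c} ue={b,x}
  L5: def={c,x} ue={b,x}

Live sets:
  L0: in=∅ out={x}
  L1: in={x} out={x}
  L2: in={x} out={b,x}
  L3: in={x} out={b,x}
  L4: in={b,x} out={b,x}
  L5: in={b,x} out=∅

live-out(L0) = ["x"]

Answer: ["x"]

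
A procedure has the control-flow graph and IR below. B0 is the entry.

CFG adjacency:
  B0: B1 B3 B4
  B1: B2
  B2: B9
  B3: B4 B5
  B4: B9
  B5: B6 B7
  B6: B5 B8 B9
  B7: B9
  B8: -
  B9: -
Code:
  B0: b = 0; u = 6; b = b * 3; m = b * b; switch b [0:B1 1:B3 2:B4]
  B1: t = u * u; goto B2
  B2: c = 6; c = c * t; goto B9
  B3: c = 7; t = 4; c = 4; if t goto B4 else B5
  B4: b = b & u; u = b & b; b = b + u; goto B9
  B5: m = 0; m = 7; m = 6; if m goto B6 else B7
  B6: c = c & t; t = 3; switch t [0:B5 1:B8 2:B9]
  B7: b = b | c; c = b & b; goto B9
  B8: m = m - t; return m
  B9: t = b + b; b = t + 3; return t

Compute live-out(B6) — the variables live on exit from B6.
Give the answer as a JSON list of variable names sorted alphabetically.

Block summaries:
  B0: {b,m,u} / ∅
  B1: {t} / {u}
  B2: {c} / {t}
  B3: {c,t} / ∅
  B4: {b,u} / {b,u}
  B5: {m} / ∅
  B6: {c,t} / {c,t}
  B7: {b,c} / {b,c}
  B8: {m} / {m,t}
  B9: {b,t} / {b}

Liveness:
  B0: in=∅ out={b,u}
  B1: in={b,u} out={b,t}
  B2: in={b,t} out={b}
  B3: in={b,u} out={b,c,t,u}
  B4: in={b,u} out={b}
  B5: in={b,c,t} out={b,c,m,t}
  B6: in={b,c,m,t} out={b,c,m,t}
  B7: in={b,c} out={b}
  B8: in={m,t} out=∅
  B9: in={b} out=∅

live-out(B6) = ["b", "c", "m", "t"]

Answer: ["b", "c", "m", "t"]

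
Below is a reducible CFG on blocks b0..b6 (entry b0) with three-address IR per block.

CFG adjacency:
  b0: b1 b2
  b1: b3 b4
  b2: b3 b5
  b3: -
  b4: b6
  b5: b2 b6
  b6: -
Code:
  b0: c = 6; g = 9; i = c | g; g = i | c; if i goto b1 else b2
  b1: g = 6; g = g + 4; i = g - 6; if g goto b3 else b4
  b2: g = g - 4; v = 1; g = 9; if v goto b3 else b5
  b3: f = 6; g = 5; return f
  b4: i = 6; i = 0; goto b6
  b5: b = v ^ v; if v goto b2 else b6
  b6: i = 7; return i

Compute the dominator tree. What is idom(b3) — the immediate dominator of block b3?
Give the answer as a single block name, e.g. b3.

Answer: b0

Derivation:
idom tree: b1←b0 b2←b0 b3←b0 b4←b1 b5←b2 b6←b0
Dom∩ at merges:
  b2: preds {b0,b5}: {b0} ∩ {b0,b2,b5} = {b0}; idom=b0
  b3: preds {b1,b2}: {b0,b1} ∩ {b0,b2} = {b0}; idom=b0
  b6: preds {b4,b5}: {b0,b1,b4} ∩ {b0,b2,b5} = {b0}; idom=b0

idom(b3) = b0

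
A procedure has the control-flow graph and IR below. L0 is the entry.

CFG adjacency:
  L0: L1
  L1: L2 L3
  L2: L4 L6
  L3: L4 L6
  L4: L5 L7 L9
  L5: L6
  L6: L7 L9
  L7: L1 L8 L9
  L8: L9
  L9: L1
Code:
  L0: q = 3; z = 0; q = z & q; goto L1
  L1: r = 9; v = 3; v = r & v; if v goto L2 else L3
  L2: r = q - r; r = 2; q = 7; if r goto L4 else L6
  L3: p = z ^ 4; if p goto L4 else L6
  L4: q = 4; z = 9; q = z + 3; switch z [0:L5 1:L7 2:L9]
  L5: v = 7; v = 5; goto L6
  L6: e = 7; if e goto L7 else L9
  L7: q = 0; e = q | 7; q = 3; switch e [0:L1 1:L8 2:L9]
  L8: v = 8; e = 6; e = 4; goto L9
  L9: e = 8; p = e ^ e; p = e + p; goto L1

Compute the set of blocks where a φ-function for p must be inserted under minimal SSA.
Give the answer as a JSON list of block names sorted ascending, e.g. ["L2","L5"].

idom tree: L1←L0 L2←L1 L3←L1 L4←L1 L5←L4 L6←L1 L7←L1 L8←L7 L9←L1
Dom at joins:
  L1: preds {L0,L7,L9}: {L0} ∩ {L0,L1,L7} ∩ {L0,L1,L9} = {L0}; idom=L0
  L4: preds {L2,L3}: {L0,L1,L2} ∩ {L0,L1,L3} = {L0,L1}; idom=L1
  L6: preds {L2,L3,L5}: {L0,L1,L2} ∩ {L0,L1,L3} ∩ {L0,L1,L4,L5} = {L0,L1}; idom=L1
  L7: preds {L4,L6}: {L0,L1,L4} ∩ {L0,L1,L6} = {L0,L1}; idom=L1
  L9: preds {L4,L6,L7,L8}: {L0,L1,L4} ∩ {L0,L1,L6} ∩ {L0,L1,L7} ∩ {L0,L1,L7,L8} = {L0,L1}; idom=L1

Frontier:
  L1←L0: walk · to L0
  L1←L7: walk L7→L1 to L0
  L1←L9: walk L9→L1 to L0
  L4←L2: walk L2 to L1
  L4←L3: walk L3 to L1
  L6←L2: walk L2 to L1
  L6←L3: walk L3 to L1
  L6←L5: walk L5→L4 to L1
  L7←L4: walk L4 to L1
  L7←L6: walk L6 to L1
  L9←L4: walk L4 to L1
  L9←L6: walk L6 to L1
  L9←L7: walk L7 to L1
  L9←L8: walk L8→L7 to L1
  DF(L0)=∅
  DF(L1)={L1}
  DF(L2)={L4,L6}
  DF(L3)={L4,L6}
  DF(L4)={L6,L7,L9}
  DF(L5)={L6}
  DF(L6)={L7,L9}
  DF(L7)={L1,L9}
  DF(L8)={L9}
  DF(L9)={L1}

φ for p: defs {L3,L9}
  DF⁺ = {L1,L4,L6,L7,L9}

Answer: ["L1", "L4", "L6", "L7", "L9"]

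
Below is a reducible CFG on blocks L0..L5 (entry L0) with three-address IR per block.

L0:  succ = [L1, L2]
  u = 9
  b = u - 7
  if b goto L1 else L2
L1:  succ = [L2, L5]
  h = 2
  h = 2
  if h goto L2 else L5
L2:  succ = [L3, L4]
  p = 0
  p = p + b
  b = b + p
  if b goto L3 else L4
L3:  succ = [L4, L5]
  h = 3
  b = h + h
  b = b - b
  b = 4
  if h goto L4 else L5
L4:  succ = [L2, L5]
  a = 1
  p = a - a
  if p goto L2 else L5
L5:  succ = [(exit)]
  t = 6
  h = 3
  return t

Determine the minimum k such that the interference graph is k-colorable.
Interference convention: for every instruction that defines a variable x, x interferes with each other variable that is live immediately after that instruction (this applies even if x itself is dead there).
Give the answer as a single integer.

Answer: 2

Derivation:
Block summaries:
  L0: {b,u} / ∅
  L1: {h} / ∅
  L2: {b,p} / {b}
  L3: {b,h} / ∅
  L4: {a,p} / ∅
  L5: {h,t} / ∅

Live sets:
  L0 li=∅ lo={b}
  L1 li={b} lo={b}
  L2 li={b} lo={b}
  L3 li=∅ lo={b}
  L4 li={b} lo={b}
  L5 li=∅ lo=∅

Interfere edges:
  a — {b}
  b — {a,h,p}
  h — {b,t}
  p — {b}
  t — {h}
  u — ∅

Chromatic number:
  lower bound: {a,b} mutually conflict ⇒ χ ≥ 2
  assign a→c1 b→c0 h→c1 p→c1 t→c0 u→c0 — no edge inside a register ⇒ χ ≤ 2
  χ = 2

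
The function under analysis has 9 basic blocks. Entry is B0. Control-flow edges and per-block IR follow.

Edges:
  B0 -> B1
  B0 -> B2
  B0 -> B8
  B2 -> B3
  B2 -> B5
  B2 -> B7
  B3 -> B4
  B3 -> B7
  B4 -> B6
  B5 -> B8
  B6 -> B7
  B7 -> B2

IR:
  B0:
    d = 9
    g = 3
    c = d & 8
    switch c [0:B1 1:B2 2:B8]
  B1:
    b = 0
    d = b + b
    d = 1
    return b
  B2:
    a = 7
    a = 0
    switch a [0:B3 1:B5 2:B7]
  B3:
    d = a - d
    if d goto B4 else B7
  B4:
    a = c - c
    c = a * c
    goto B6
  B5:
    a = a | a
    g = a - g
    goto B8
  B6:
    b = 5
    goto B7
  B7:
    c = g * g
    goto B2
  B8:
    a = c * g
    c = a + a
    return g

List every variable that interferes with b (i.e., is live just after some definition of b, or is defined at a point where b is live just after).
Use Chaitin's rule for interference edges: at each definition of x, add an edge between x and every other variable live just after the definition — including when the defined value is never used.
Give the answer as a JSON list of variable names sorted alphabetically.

Answer: ["d", "g"]

Analysis:
def/use:
  B0: def={c,d,g} ue=∅
  B1: def={b,d} ue=∅
  B2: def={a} ue=∅
  B3: def={d} ue={a,d}
  B4: def={a,c} ue={c}
  B5: def={a,g} ue={a,g}
  B6: def={b} ue=∅
  B7: def={c} ue={g}
  B8: def={a,c} ue={c,g}

Backward fixpoint:
  B0: in=∅ out={c,d,g}
  B1: in=∅ out=∅
  B2: in={c,d,g} out={a,c,d,g}
  B3: in={a,c,d,g} out={c,d,g}
  B4: in={c,d,g} out={d,g}
  B5: in={a,c,g} out={c,g}
  B6: in={d,g} out={d,g}
  B7: in={d,g} out={c,d,g}
  B8: in={c,g} out=∅

Interfere edges:
  a↔{c,d,g}
  b↔{d,g}
  c↔{a,d,g}
  d↔{a,b,c,g}
  g↔{a,b,c,d}

N(b) = ["d", "g"]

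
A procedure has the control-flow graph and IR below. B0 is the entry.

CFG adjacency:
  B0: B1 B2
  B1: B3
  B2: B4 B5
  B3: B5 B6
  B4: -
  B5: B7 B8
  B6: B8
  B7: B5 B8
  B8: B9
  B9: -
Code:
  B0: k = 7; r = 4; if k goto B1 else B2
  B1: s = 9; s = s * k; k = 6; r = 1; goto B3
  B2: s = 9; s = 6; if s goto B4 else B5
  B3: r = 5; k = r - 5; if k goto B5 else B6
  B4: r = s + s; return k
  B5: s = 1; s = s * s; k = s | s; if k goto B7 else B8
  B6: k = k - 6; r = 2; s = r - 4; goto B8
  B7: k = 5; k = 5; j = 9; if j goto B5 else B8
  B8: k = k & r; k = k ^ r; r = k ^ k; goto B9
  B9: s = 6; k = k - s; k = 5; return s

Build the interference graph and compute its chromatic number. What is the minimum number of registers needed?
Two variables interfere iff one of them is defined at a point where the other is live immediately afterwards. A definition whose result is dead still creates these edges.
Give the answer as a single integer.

Answer: 3

Analysis:
def/use:
  B0: def={k,r} ue=∅
  B1: def={k,r,s} ue={k}
  B2: def={s} ue=∅
  B3: def={k,r} ue=∅
  B4: def={r} ue={k,s}
  B5: def={k,s} ue=∅
  B6: def={k,r,s} ue={k}
  B7: def={j,k} ue=∅
  B8: def={k,r} ue={k,r}
  B9: def={k,s} ue={k}

Live sets:
  live B0: ∅→{k,r}
  live B1: {k}→∅
  live B2: {k,r}→{k,r,s}
  live B3: ∅→{k,r}
  live B4: {k,s}→∅
  live B5: {r}→{k,r}
  live B6: {k}→{k,r}
  live B7: {r}→{k,r}
  live B8: {k,r}→{k}
  live B9: {k}→∅

Conflict graph:
  j: {k,r}
  k: {j,r,s}
  r: {j,k,s}
  s: {k,r}

Colouring:
  lower bound: {j,k,r} mutually conflict ⇒ χ ≥ 3
  assign j→c2 k→c0 r→c1 s→c2 — no edge inside a register ⇒ χ ≤ 3
  χ = 3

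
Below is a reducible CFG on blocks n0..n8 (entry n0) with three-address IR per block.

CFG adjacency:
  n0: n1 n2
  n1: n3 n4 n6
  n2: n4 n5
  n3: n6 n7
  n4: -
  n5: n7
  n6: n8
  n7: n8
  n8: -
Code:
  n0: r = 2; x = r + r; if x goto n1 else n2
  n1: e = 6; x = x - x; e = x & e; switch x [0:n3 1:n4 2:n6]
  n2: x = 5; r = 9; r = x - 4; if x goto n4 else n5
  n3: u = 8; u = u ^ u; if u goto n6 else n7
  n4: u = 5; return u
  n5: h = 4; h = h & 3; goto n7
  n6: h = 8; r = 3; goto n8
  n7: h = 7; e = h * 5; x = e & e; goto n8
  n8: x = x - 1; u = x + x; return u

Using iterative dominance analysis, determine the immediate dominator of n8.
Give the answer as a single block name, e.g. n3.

Answer: n0

Analysis:
idom tree: n1←n0 n2←n0 n3←n1 n4←n0 n5←n2 n6←n1 n7←n0 n8←n0
Join-block Dom:
  n4: preds {n1,n2}: {n0,n1} ∩ {n0,n2} = {n0}; idom=n0
  n6: preds {n1,n3}: {n0,n1} ∩ {n0,n1,n3} = {n0,n1}; idom=n1
  n7: preds {n3,n5}: {n0,n1,n3} ∩ {n0,n2,n5} = {n0}; idom=n0
  n8: preds {n6,n7}: {n0,n1,n6} ∩ {n0,n7} = {n0}; idom=n0

idom(n8) = n0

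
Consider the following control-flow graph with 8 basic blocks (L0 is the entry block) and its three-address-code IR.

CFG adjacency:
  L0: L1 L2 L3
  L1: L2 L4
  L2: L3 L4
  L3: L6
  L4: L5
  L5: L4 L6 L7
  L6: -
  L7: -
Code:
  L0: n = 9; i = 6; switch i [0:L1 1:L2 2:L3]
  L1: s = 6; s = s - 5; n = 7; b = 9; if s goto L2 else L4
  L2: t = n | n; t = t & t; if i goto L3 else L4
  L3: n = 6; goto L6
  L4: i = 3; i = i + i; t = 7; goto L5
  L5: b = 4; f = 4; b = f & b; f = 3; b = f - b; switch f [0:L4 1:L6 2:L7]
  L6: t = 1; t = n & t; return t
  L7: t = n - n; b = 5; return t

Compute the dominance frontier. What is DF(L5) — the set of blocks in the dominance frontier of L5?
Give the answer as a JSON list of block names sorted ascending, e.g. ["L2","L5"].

Answer: ["L4", "L6"]

Working:
idom tree: L1←L0 L2←L0 L3←L0 L4←L0 L5←L4 L6←L0 L7←L5
Dom at joins:
  L2: preds {L0,L1}: {L0} ∩ {L0,L1} = {L0}; idom=L0
  L3: preds {L0,L2}: {L0} ∩ {L0,L2} = {L0}; idom=L0
  L4: preds {L1,L2,L5}: {L0,L1} ∩ {L0,L2} ∩ {L0,L4,L5} = {L0}; idom=L0
  L6: preds {L3,L5}: {L0,L3} ∩ {L0,L4,L5} = {L0}; idom=L0

DF derivation:
  join L2 pred L0: · stop@L0
  join L2 pred L1: L1 stop@L0
  join L3 pred L0: · stop@L0
  join L3 pred L2: L2 stop@L0
  join L4 pred L1: L1 stop@L0
  join L4 pred L2: L2 stop@L0
  join L4 pred L5: L5→L4 stop@L0
  join L6 pred L3: L3 stop@L0
  join L6 pred L5: L5→L4 stop@L0
  DF(L0)=∅
  DF(L1)={L2,L4}
  DF(L2)={L3,L4}
  DF(L3)={L6}
  DF(L4)={L4,L6}
  DF(L5)={L4,L6}
  DF(L6)=∅
  DF(L7)=∅

DF(L5) = ["L4", "L6"]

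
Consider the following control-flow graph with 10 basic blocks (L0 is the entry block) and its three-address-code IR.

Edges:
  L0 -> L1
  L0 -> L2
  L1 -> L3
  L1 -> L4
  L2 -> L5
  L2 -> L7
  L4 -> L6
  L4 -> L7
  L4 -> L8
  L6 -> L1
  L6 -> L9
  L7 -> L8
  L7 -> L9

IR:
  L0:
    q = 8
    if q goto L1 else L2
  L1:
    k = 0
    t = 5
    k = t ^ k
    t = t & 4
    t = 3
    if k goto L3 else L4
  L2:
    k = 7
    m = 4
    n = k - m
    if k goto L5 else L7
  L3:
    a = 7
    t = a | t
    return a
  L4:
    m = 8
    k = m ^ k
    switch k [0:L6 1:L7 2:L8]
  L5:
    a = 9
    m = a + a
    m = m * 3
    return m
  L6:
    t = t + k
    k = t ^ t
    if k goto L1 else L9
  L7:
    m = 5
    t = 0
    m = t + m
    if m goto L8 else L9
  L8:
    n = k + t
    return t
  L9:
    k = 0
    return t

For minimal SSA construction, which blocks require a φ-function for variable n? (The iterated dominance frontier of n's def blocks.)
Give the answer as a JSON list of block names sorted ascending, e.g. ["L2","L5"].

Answer: ["L7", "L8", "L9"]

Derivation:
idom tree: L1←L0 L2←L0 L3←L1 L4←L1 L5←L2 L6←L4 L7←L0 L8←L0 L9←L0
Dom∩ at merges:
  L1: preds {L0,L6}: {L0} ∩ {L0,L1,L4,L6} = {L0}; idom=L0
  L7: preds {L2,L4}: {L0,L2} ∩ {L0,L1,L4} = {L0}; idom=L0
  L8: preds {L4,L7}: {L0,L1,L4} ∩ {L0,L7} = {L0}; idom=L0
  L9: preds {L6,L7}: {L0,L1,L4,L6} ∩ {L0,L7} = {L0}; idom=L0

DF walk-up:
  L1←L0: walk · to L0
  L1←L6: walk L6→L4→L1 to L0
  L7←L2: walk L2 to L0
  L7←L4: walk L4→L1 to L0
  L8←L4: walk L4→L1 to L0
  L8←L7: walk L7 to L0
  L9←L6: walk L6→L4→L1 to L0
  L9←L7: walk L7 to L0
  L0 → ∅
  L1 → {L1,L7,L8,L9}
  L2 → {L7}
  L3 → ∅
  L4 → {L1,L7,L8,L9}
  L5 → ∅
  L6 → {L1,L9}
  L7 → {L8,L9}
  L8 → ∅
  L9 → ∅

φ for n: defs {L2,L8}
  DF⁺ = {L7,L8,L9}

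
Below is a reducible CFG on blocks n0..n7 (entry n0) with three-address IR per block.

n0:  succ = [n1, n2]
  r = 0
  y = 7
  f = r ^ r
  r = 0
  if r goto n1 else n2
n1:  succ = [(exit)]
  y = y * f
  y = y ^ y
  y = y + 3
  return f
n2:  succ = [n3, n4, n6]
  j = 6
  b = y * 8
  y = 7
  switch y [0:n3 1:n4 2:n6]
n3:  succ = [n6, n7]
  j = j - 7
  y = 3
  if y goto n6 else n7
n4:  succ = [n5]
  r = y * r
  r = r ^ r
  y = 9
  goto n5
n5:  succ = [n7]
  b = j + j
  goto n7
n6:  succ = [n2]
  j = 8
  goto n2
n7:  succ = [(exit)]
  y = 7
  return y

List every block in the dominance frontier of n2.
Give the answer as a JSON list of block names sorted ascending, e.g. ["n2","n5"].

Answer: ["n2"]

Derivation:
idom tree: n1←n0 n2←n0 n3←n2 n4←n2 n5←n4 n6←n2 n7←n2
Join-block Dom:
  n2: preds {n0,n6}: {n0} ∩ {n0,n2,n6} = {n0}; idom=n0
  n6: preds {n2,n3}: {n0,n2} ∩ {n0,n2,n3} = {n0,n2}; idom=n2
  n7: preds {n3,n5}: {n0,n2,n3} ∩ {n0,n2,n4,n5} = {n0,n2}; idom=n2

Frontier:
  n2←n0: walk · to n0
  n2←n6: walk n6→n2 to n0
  n6←n2: walk · to n2
  n6←n3: walk n3 to n2
  n7←n3: walk n3 to n2
  n7←n5: walk n5→n4 to n2
  DF(n0)=∅
  DF(n1)=∅
  DF(n2)={n2}
  DF(n3)={n6,n7}
  DF(n4)={n7}
  DF(n5)={n7}
  DF(n6)={n2}
  DF(n7)=∅

DF(n2) = ["n2"]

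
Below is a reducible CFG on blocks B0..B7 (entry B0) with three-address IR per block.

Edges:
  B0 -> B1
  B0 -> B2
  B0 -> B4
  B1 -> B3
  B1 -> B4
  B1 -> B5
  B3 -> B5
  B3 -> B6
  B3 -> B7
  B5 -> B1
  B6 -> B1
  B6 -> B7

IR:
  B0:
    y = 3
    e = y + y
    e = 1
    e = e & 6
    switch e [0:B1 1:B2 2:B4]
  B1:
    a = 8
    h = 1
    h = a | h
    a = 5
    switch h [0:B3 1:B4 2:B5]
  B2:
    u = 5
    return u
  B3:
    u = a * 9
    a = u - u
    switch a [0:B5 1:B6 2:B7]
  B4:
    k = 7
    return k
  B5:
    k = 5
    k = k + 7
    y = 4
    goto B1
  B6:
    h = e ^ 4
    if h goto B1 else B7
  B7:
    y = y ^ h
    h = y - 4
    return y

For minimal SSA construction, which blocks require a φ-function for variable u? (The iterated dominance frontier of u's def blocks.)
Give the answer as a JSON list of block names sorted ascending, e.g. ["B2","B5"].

idom tree: B1←B0 B2←B0 B3←B1 B4←B0 B5←B1 B6←B3 B7←B3
Dom∩ at merges:
  B1: preds {B0,B5,B6}: {B0} ∩ {B0,B1,B5} ∩ {B0,B1,B3,B6} = {B0}; idom=B0
  B4: preds {B0,B1}: {B0} ∩ {B0,B1} = {B0}; idom=B0
  B5: preds {B1,B3}: {B0,B1} ∩ {B0,B1,B3} = {B0,B1}; idom=B1
  B7: preds {B3,B6}: {B0,B1,B3} ∩ {B0,B1,B3,B6} = {B0,B1,B3}; idom=B3

DF walk-up:
  B1←B0: walk · to B0
  B1←B5: walk B5→B1 to B0
  B1←B6: walk B6→B3→B1 to B0
  B4←B0: walk · to B0
  B4←B1: walk B1 to B0
  B5←B1: walk · to B1
  B5←B3: walk B3 to B1
  B7←B3: walk · to B3
  B7←B6: walk B6 to B3
  B0 → ∅
  B1 → {B1,B4}
  B2 → ∅
  B3 → {B1,B5}
  B4 → ∅
  B5 → {B1}
  B6 → {B1,B7}
  B7 → ∅

φ for u: defs {B2,B3}
  DF⁺ = {B1,B4,B5}

Answer: ["B1", "B4", "B5"]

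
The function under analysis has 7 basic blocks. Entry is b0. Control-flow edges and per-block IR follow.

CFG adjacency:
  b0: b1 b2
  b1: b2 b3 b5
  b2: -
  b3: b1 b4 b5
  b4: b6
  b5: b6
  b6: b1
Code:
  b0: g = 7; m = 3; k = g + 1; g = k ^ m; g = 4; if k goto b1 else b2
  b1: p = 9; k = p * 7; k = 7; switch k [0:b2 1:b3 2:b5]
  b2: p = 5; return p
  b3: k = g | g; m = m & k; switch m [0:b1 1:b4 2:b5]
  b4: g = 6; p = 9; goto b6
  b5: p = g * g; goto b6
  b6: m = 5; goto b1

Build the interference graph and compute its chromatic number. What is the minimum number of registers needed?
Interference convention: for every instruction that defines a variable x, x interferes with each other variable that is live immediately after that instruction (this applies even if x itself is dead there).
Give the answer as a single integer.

Answer: 3

Working:
Per-block:
  b0: {g,k,m} / ∅
  b1: {k,p} / ∅
  b2: {p} / ∅
  b3: {k,m} / {g,m}
  b4: {g,p} / ∅
  b5: {p} / {g}
  b6: {m} / ∅

Live sets:
  b0: in=∅ out={g,m}
  b1: in={g,m} out={g,m}
  b2: in=∅ out=∅
  b3: in={g,m} out={g,m}
  b4: in=∅ out={g}
  b5: in={g} out={g}
  b6: in={g} out={g,m}

Interfere edges:
  g: {k,m,p}
  k: {g,m}
  m: {g,k,p}
  p: {g,m}

Chromatic number:
  lower bound: {g,k,m} mutually conflict ⇒ χ ≥ 3
  3-colouring: R0={g}  R1={m}  R2={k,p}
  χ = 3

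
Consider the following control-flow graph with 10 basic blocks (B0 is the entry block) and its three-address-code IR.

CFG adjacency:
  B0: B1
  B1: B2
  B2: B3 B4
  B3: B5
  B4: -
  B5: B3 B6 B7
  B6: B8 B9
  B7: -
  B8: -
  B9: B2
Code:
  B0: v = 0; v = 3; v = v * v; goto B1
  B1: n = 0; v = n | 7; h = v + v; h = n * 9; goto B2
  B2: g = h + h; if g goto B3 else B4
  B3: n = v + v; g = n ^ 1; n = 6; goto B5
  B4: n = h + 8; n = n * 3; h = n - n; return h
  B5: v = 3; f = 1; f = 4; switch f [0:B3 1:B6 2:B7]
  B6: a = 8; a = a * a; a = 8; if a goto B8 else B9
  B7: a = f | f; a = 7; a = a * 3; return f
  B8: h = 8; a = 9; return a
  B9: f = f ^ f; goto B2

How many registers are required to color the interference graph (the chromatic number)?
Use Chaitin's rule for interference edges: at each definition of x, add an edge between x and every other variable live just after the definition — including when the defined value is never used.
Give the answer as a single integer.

Answer: 4

Derivation:
Block summaries:
  B0: def={v} ue=∅
  B1: def={h,n,v} ue=∅
  B2: def={g} ue={h}
  B3: def={g,n} ue={v}
  B4: def={h,n} ue={h}
  B5: def={f,v} ue=∅
  B6: def={a} ue=∅
  B7: def={a} ue={f}
  B8: def={a,h} ue=∅
  B9: def={f} ue={f}

Liveness:
  B0 li=∅ lo=∅
  B1 li=∅ lo={h,v}
  B2 li={h,v} lo={h,v}
  B3 li={h,v} lo={h}
  B4 li={h} lo=∅
  B5 li={h} lo={f,h,v}
  B6 li={f,h,v} lo={f,h,v}
  B7 li={f} lo=∅
  B8 li=∅ lo=∅
  B9 li={f,h,v} lo={h,v}

Conflict graph:
  a: {f,h,v}
  f: {a,h,v}
  g: {h,v}
  h: {a,f,g,n,v}
  n: {h,v}
  v: {a,f,g,h,n}

Colouring:
  {a,f,h,v} pairwise interfere (4-clique) ⇒ χ ≥ 4
  4-colouring: r0={h}  r1={v}  r2={a,g,n}  r3={f}
  χ = 4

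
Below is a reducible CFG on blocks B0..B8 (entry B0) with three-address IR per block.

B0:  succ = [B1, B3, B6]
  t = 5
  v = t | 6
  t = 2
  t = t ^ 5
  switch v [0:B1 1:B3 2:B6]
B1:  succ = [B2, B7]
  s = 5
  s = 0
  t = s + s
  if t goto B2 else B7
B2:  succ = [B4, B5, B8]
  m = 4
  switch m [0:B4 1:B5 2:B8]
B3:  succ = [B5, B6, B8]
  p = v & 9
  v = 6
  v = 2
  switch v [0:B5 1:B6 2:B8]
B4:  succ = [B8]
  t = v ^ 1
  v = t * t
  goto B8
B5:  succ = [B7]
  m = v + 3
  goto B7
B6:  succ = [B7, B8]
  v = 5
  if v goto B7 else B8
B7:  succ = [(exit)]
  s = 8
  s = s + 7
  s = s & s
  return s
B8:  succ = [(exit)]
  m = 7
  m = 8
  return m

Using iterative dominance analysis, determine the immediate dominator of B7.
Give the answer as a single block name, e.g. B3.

idom tree: B1←B0 B2←B1 B3←B0 B4←B2 B5←B0 B6←B0 B7←B0 B8←B0
Dom at joins:
  B5: preds {B2,B3}: {B0,B1,B2} ∩ {B0,B3} = {B0}; idom=B0
  B6: preds {B0,B3}: {B0} ∩ {B0,B3} = {B0}; idom=B0
  B7: preds {B1,B5,B6}: {B0,B1} ∩ {B0,B5} ∩ {B0,B6} = {B0}; idom=B0
  B8: preds {B2,B3,B4,B6}: {B0,B1,B2} ∩ {B0,B3} ∩ {B0,B1,B2,B4} ∩ {B0,B6} = {B0}; idom=B0

idom(B7) = B0

Answer: B0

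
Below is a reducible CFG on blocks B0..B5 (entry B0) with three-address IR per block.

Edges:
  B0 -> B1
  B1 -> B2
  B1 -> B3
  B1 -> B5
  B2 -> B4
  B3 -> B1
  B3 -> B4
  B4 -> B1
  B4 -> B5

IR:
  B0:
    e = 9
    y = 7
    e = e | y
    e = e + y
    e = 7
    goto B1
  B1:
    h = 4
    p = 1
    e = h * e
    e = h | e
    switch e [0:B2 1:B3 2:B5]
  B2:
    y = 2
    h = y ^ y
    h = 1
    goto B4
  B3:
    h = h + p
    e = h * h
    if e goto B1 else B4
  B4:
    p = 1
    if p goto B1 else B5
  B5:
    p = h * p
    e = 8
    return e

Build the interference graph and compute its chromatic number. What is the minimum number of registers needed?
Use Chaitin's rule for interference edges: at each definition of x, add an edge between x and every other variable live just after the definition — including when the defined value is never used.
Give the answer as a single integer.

Answer: 3

Analysis:
Per-block:
  B0: def={e,y} ue=∅
  B1: def={e,h,p} ue={e}
  B2: def={h,y} ue=∅
  B3: def={e,h} ue={h,p}
  B4: def={p} ue=∅
  B5: def={e,p} ue={h,p}

Backward fixpoint:
  B0: in=∅ out={e}
  B1: in={e} out={e,h,p}
  B2: in={e} out={e,h}
  B3: in={h,p} out={e,h}
  B4: in={e,h} out={e,h,p}
  B5: in={h,p} out=∅

Interference:
  e↔{h,p,y}
  h↔{e,p}
  p↔{e,h}
  y↔{e}

Colouring:
  lower bound: {e,h,p} mutually conflict ⇒ χ ≥ 3
  assign e→R0 h→R1 p→R2 y→R1 — no edge inside a register ⇒ χ ≤ 3
  χ = 3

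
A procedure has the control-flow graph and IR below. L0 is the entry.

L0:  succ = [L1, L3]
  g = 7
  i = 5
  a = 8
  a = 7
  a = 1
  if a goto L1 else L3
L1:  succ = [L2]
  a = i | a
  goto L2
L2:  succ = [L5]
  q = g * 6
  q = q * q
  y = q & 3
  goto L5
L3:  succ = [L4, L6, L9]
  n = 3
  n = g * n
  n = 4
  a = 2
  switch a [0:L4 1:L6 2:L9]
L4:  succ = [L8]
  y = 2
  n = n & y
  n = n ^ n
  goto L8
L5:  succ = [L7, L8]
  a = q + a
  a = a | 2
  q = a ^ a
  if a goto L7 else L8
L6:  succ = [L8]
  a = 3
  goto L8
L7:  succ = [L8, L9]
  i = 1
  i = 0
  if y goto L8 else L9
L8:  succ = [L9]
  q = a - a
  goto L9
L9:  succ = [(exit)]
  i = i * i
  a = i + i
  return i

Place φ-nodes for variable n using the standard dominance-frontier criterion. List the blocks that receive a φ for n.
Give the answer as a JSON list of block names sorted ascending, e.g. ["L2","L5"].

idom tree: L1←L0 L2←L1 L3←L0 L4←L3 L5←L2 L6←L3 L7←L5 L8←L0 L9←L0
Dom at joins:
  L8: preds {L4,L5,L6,L7}: {L0,L3,L4} ∩ {L0,L1,L2,L5} ∩ {L0,L3,L6} ∩ {L0,L1,L2,L5,L7} = {L0}; idom=L0
  L9: preds {L3,L7,L8}: {L0,L3} ∩ {L0,L1,L2,L5,L7} ∩ {L0,L8} = {L0}; idom=L0

Frontier:
  L8←L4: walk L4→L3 to L0
  L8←L5: walk L5→L2→L1 to L0
  L8←L6: walk L6→L3 to L0
  L8←L7: walk L7→L5→L2→L1 to L0
  L9←L3: walk L3 to L0
  L9←L7: walk L7→L5→L2→L1 to L0
  L9←L8: walk L8 to L0
  L0: DF=∅
  L1: DF={L8,L9}
  L2: DF={L8,L9}
  L3: DF={L8,L9}
  L4: DF={L8}
  L5: DF={L8,L9}
  L6: DF={L8}
  L7: DF={L8,L9}
  L8: DF={L9}
  L9: DF=∅

φ for n: defs {L3,L4}
  DF⁺ = {L8,L9}

Answer: ["L8", "L9"]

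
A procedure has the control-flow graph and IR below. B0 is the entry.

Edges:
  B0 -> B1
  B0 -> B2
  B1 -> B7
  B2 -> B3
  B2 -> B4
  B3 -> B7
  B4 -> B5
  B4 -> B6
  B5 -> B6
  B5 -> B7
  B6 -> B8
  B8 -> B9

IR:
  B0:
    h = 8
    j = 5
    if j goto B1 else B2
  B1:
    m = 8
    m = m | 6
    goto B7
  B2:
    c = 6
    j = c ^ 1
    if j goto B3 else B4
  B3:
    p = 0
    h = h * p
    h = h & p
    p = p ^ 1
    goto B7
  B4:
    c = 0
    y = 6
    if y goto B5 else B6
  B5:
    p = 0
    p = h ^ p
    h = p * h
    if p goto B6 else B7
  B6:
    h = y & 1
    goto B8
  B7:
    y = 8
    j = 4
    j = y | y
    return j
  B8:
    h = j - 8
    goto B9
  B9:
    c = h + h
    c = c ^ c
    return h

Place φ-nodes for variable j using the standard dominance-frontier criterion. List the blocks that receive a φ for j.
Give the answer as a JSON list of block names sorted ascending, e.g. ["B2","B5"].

Answer: ["B7"]

Working:
idom tree: B1←B0 B2←B0 B3←B2 B4←B2 B5←B4 B6←B4 B7←B0 B8←B6 B9←B8
Dom∩ at merges:
  B6: preds {B4,B5}: {B0,B2,B4} ∩ {B0,B2,B4,B5} = {B0,B2,B4}; idom=B4
  B7: preds {B1,B3,B5}: {B0,B1} ∩ {B0,B2,B3} ∩ {B0,B2,B4,B5} = {B0}; idom=B0

DF derivation:
  join B6 pred B4: · stop@B4
  join B6 pred B5: B5 stop@B4
  join B7 pred B1: B1 stop@B0
  join B7 pred B3: B3→B2 stop@B0
  join B7 pred B5: B5→B4→B2 stop@B0
  B0 → ∅
  B1 → {B7}
  B2 → {B7}
  B3 → {B7}
  B4 → {B7}
  B5 → {B6,B7}
  B6 → ∅
  B7 → ∅
  B8 → ∅
  B9 → ∅

φ for j: defs {B0,B2,B7}
  DF⁺ = {B7}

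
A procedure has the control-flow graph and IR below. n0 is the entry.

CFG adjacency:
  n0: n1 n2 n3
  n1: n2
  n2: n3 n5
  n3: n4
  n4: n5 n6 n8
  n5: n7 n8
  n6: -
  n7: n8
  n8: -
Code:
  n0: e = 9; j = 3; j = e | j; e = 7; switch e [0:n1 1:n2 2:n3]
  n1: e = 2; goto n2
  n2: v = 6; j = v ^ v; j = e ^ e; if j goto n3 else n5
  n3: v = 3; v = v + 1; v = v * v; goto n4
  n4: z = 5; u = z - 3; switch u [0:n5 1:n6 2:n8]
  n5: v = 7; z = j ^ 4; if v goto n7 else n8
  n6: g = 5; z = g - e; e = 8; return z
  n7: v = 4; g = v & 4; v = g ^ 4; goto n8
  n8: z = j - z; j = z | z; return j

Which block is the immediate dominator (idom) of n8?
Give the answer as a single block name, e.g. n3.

Answer: n0

Derivation:
idom tree: n1←n0 n2←n0 n3←n0 n4←n3 n5←n0 n6←n4 n7←n5 n8←n0
Join-block Dom:
  n2: preds {n0,n1}: {n0} ∩ {n0,n1} = {n0}; idom=n0
  n3: preds {n0,n2}: {n0} ∩ {n0,n2} = {n0}; idom=n0
  n5: preds {n2,n4}: {n0,n2} ∩ {n0,n3,n4} = {n0}; idom=n0
  n8: preds {n4,n5,n7}: {n0,n3,n4} ∩ {n0,n5} ∩ {n0,n5,n7} = {n0}; idom=n0

idom(n8) = n0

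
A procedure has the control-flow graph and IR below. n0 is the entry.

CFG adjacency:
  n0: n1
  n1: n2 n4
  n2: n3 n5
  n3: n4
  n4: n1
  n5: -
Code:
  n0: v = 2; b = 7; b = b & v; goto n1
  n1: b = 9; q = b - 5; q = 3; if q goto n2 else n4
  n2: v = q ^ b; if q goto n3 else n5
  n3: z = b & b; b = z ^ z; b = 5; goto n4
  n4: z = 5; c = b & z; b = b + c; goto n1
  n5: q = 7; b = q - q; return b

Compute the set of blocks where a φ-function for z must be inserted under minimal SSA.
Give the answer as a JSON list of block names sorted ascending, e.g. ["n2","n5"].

Answer: ["n1", "n4"]

Analysis:
idom tree: n1←n0 n2←n1 n3←n2 n4←n1 n5←n2
Dom∩ at merges:
  n1: preds {n0,n4}: {n0} ∩ {n0,n1,n4} = {n0}; idom=n0
  n4: preds {n1,n3}: {n0,n1} ∩ {n0,n1,n2,n3} = {n0,n1}; idom=n1

DF derivation:
  n1←n0: walk · to n0
  n1←n4: walk n4→n1 to n0
  n4←n1: walk · to n1
  n4←n3: walk n3→n2 to n1
  DF(n0)=∅
  DF(n1)={n1}
  DF(n2)={n4}
  DF(n3)={n4}
  DF(n4)={n1}
  DF(n5)=∅

φ for z: defs {n3,n4}
  DF⁺ = {n1,n4}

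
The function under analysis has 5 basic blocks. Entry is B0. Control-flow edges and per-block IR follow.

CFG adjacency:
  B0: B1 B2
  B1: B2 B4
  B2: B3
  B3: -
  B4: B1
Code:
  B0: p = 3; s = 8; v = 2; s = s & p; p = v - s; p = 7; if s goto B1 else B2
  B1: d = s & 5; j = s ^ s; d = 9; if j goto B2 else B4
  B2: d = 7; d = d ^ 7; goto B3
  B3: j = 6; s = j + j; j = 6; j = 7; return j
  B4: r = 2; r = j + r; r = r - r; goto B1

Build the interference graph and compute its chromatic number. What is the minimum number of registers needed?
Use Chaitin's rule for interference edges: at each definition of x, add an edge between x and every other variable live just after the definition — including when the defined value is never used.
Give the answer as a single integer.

Block summaries:
  B0 def {p,s,v} use ∅
  B1 def {d,j} use {s}
  B2 def {d} use ∅
  B3 def {j,s} use ∅
  B4 def {r} use {j}

Live sets:
  live B0: ∅→{s}
  live B1: {s}→{j,s}
  live B2: ∅→∅
  live B3: ∅→∅
  live B4: {j,s}→{s}

Interference:
  d↔{j,s}
  j↔{d,r,s}
  p↔{s,v}
  r↔{j,s}
  s↔{d,j,p,r,v}
  v↔{p,s}

Colouring:
  {d,j,s} pairwise interfere (3-clique) ⇒ χ ≥ 3
  3-colouring: R0={s}  R1={j,p}  R2={d,r,v}
  χ = 3

Answer: 3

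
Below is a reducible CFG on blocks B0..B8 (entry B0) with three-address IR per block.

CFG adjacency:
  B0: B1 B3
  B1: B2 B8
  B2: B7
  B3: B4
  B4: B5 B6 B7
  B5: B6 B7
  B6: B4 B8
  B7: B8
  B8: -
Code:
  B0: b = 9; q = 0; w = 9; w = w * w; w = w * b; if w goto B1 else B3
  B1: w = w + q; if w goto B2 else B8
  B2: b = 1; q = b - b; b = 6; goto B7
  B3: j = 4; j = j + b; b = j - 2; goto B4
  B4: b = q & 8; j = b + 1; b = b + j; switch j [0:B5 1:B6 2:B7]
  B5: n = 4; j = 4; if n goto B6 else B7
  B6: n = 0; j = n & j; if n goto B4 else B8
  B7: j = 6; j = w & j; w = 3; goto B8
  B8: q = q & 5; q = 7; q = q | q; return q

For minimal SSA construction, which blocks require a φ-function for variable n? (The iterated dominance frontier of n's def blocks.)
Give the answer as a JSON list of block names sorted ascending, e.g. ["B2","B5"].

Answer: ["B4", "B6", "B7", "B8"]

Analysis:
idom tree: B1←B0 B2←B1 B3←B0 B4←B3 B5←B4 B6←B4 B7←B0 B8←B0
Join-block Dom:
  B4: preds {B3,B6}: {B0,B3} ∩ {B0,B3,B4,B6} = {B0,B3}; idom=B3
  B6: preds {B4,B5}: {B0,B3,B4} ∩ {B0,B3,B4,B5} = {B0,B3,B4}; idom=B4
  B7: preds {B2,B4,B5}: {B0,B1,B2} ∩ {B0,B3,B4} ∩ {B0,B3,B4,B5} = {B0}; idom=B0
  B8: preds {B1,B6,B7}: {B0,B1} ∩ {B0,B3,B4,B6} ∩ {B0,B7} = {B0}; idom=B0

DF walk-up:
  join B4 pred B3: · stop@B3
  join B4 pred B6: B6→B4 stop@B3
  join B6 pred B4: · stop@B4
  join B6 pred B5: B5 stop@B4
  join B7 pred B2: B2→B1 stop@B0
  join B7 pred B4: B4→B3 stop@B0
  join B7 pred B5: B5→B4→B3 stop@B0
  join B8 pred B1: B1 stop@B0
  join B8 pred B6: B6→B4→B3 stop@B0
  join B8 pred B7: B7 stop@B0
  DF(B0)=∅
  DF(B1)={B7,B8}
  DF(B2)={B7}
  DF(B3)={B7,B8}
  DF(B4)={B4,B7,B8}
  DF(B5)={B6,B7}
  DF(B6)={B4,B8}
  DF(B7)={B8}
  DF(B8)=∅

φ for n: defs {B5,B6}
  DF⁺ = {B4,B6,B7,B8}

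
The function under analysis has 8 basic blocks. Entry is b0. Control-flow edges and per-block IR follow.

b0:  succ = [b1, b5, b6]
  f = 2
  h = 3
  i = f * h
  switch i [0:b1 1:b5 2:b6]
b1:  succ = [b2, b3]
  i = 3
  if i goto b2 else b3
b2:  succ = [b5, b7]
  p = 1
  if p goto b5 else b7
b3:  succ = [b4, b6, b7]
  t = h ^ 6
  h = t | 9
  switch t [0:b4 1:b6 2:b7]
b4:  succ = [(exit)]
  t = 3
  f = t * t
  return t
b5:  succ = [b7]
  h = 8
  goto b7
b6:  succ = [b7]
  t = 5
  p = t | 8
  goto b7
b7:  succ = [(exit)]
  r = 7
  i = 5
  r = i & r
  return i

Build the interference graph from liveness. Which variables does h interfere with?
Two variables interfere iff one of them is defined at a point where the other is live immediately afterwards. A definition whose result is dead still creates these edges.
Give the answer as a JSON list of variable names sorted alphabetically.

Per-block:
  b0: {f,h,i} / ∅
  b1: {i} / ∅
  b2: {p} / ∅
  b3: {h,t} / {h}
  b4: {f,t} / ∅
  b5: {h} / ∅
  b6: {p,t} / ∅
  b7: {i,r} / ∅

Liveness:
  b0: in=∅ out={h}
  b1: in={h} out={h}
  b2: in=∅ out=∅
  b3: in={h} out=∅
  b4: in=∅ out=∅
  b5: in=∅ out=∅
  b6: in=∅ out=∅
  b7: in=∅ out=∅

Interfere edges:
  f — {h,t}
  h — {f,i,t}
  i — {h,r}
  p — ∅
  r — {i}
  t — {f,h}

N(h) = ["f", "i", "t"]

Answer: ["f", "i", "t"]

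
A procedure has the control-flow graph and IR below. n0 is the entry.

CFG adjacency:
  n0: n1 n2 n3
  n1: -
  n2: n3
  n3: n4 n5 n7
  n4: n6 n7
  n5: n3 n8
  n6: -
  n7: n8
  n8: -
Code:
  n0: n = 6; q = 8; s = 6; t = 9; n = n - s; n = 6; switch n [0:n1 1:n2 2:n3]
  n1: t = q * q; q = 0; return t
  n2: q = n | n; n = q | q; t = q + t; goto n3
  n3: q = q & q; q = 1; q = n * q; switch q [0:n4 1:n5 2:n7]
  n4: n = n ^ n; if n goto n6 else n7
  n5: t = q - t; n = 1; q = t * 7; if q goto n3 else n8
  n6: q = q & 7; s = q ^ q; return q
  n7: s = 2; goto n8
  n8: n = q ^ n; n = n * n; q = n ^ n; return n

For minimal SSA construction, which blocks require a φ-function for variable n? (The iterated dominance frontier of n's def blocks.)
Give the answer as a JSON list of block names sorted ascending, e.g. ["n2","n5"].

idom tree: n1←n0 n2←n0 n3←n0 n4←n3 n5←n3 n6←n4 n7←n3 n8←n3
Dom at joins:
  n3: preds {n0,n2,n5}: {n0} ∩ {n0,n2} ∩ {n0,n3,n5} = {n0}; idom=n0
  n7: preds {n3,n4}: {n0,n3} ∩ {n0,n3,n4} = {n0,n3}; idom=n3
  n8: preds {n5,n7}: {n0,n3,n5} ∩ {n0,n3,n7} = {n0,n3}; idom=n3

DF derivation:
  join n3 pred n0: · stop@n0
  join n3 pred n2: n2 stop@n0
  join n3 pred n5: n5→n3 stop@n0
  join n7 pred n3: · stop@n3
  join n7 pred n4: n4 stop@n3
  join n8 pred n5: n5 stop@n3
  join n8 pred n7: n7 stop@n3
  DF(n0)=∅
  DF(n1)=∅
  DF(n2)={n3}
  DF(n3)={n3}
  DF(n4)={n7}
  DF(n5)={n3,n8}
  DF(n6)=∅
  DF(n7)={n8}
  DF(n8)=∅

φ for n: defs {n0,n2,n4,n5,n8}
  DF⁺ = {n3,n7,n8}

Answer: ["n3", "n7", "n8"]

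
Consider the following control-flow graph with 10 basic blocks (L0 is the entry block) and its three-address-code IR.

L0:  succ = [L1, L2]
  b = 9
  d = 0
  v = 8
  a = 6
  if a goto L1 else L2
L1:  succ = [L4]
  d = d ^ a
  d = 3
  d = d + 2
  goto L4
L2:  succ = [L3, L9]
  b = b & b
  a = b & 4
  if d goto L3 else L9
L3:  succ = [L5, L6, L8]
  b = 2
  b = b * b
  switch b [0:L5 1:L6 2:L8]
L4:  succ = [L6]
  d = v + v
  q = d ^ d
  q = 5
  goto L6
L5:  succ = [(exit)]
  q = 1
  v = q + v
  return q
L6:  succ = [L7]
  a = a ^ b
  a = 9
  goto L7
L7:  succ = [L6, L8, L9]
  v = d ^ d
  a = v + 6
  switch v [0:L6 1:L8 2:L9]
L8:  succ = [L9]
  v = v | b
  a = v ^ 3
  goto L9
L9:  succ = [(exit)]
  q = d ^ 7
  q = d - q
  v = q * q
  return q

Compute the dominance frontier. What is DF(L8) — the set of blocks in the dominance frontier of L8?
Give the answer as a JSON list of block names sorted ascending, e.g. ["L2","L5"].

Answer: ["L9"]

Working:
idom tree: L1←L0 L2←L0 L3←L2 L4←L1 L5←L3 L6←L0 L7←L6 L8←L0 L9←L0
Dom∩ at merges:
  L6: preds {L3,L4,L7}: {L0,L2,L3} ∩ {L0,L1,L4} ∩ {L0,L6,L7} = {L0}; idom=L0
  L8: preds {L3,L7}: {L0,L2,L3} ∩ {L0,L6,L7} = {L0}; idom=L0
  L9: preds {L2,L7,L8}: {L0,L2} ∩ {L0,L6,L7} ∩ {L0,L8} = {L0}; idom=L0

DF walk-up:
  join L6 pred L3: L3→L2 stop@L0
  join L6 pred L4: L4→L1 stop@L0
  join L6 pred L7: L7→L6 stop@L0
  join L8 pred L3: L3→L2 stop@L0
  join L8 pred L7: L7→L6 stop@L0
  join L9 pred L2: L2 stop@L0
  join L9 pred L7: L7→L6 stop@L0
  join L9 pred L8: L8 stop@L0
  L0 → ∅
  L1 → {L6}
  L2 → {L6,L8,L9}
  L3 → {L6,L8}
  L4 → {L6}
  L5 → ∅
  L6 → {L6,L8,L9}
  L7 → {L6,L8,L9}
  L8 → {L9}
  L9 → ∅

DF(L8) = ["L9"]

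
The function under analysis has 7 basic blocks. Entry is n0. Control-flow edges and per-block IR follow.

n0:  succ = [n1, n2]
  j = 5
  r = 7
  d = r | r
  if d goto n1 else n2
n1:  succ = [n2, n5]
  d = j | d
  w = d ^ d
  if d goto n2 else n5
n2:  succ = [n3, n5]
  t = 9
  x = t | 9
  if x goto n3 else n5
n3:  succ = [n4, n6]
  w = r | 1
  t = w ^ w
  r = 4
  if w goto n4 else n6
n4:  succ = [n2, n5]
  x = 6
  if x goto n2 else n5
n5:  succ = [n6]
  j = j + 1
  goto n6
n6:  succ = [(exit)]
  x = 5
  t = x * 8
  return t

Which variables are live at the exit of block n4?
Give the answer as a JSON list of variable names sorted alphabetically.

Block summaries:
  n0 def {d,j,r} use ∅
  n1 def {d,w} use {d,j}
  n2 def {t,x} use ∅
  n3 def {r,t,w} use {r}
  n4 def {x} use ∅
  n5 def {j} use {j}
  n6 def {t,x} use ∅

Backward fixpoint:
  n0 li=∅ lo={d,j,r}
  n1 li={d,j,r} lo={j,r}
  n2 li={j,r} lo={j,r}
  n3 li={j,r} lo={j,r}
  n4 li={j,r} lo={j,r}
  n5 li={j} lo=∅
  n6 li=∅ lo=∅

live-out(n4) = ["j", "r"]

Answer: ["j", "r"]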